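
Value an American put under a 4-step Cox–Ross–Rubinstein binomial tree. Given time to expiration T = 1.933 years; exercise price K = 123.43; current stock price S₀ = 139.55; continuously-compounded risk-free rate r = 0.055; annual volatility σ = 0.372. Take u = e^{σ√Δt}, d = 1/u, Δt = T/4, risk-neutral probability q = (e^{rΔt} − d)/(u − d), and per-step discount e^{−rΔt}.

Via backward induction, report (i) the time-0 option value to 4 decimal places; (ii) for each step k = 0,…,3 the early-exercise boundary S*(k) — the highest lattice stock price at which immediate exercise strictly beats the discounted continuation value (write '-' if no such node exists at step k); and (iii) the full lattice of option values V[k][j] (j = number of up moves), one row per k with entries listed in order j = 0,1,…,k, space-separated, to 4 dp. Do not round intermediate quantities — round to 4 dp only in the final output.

price = 14.7844
boundary = - - 83.1979 64.2398
tree:
14.7844
24.8487 5.0091
40.2321 10.0315 0.0000
59.1902 20.0895 0.0000 0.0000
73.8284 40.2321 0.0000 0.0000 0.0000

Δt=0.48325, u=1.29512, d=0.77213, q=0.48721, disc=e^(-rΔt)=0.97377
k=4 terminal: V=max(K-S,0) → 73.8284 40.2321 0.0000 0.0000 0.0000
k=3: j=0 S=64.2398 intr=59.1902 cont=55.9528 V=59.1902[EX]; j=1 S=107.7510 intr=15.6790 cont=20.0895 V=20.0895[hold]; j=2 S=180.7334 intr=0.0000 cont=0.0000 V=0.0000[hold]; j=3 S=303.1487 intr=0.0000 cont=0.0000 V=0.0000[hold]  S*(3)=64.2398
k=2: j=0 S=83.1979 intr=40.2321 cont=39.0871 V=40.2321[EX]; j=1 S=139.5500 intr=0.0000 cont=10.0315 V=10.0315[hold]; j=2 S=234.0707 intr=0.0000 cont=0.0000 V=0.0000[hold]  S*(2)=83.1979
k=1: j=0 S=107.7510 intr=15.6790 cont=24.8487 V=24.8487[hold]; j=1 S=180.7334 intr=0.0000 cont=5.0091 V=5.0091[hold]  S*(1)=-
k=0: j=0 S=139.5500 intr=0.0000 cont=14.7844 V=14.7844[hold]  S*(0)=-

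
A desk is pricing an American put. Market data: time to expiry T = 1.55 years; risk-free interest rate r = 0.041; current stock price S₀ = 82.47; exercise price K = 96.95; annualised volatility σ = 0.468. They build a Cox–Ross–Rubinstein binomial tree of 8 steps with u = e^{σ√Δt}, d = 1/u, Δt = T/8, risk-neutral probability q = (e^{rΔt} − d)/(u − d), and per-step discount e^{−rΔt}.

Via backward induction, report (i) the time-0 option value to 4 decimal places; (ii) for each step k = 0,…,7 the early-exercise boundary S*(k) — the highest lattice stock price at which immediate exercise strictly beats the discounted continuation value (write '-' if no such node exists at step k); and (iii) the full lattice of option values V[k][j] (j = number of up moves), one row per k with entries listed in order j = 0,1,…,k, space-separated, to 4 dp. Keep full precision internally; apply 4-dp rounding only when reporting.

price = 25.9695
boundary = - - - 44.4531 54.6219 44.4531 54.6219 67.1168
tree:
25.9695
33.8647 17.4338
42.8516 24.2220 10.0115
52.4969 32.6135 15.0921 4.4045
60.7726 42.3281 22.1220 7.3549 1.1244
67.5076 52.4969 31.3020 12.0596 2.1301 0.0000
72.9888 60.7726 42.3281 19.2968 4.0351 0.0000 0.0000
77.4496 67.5076 52.4969 29.8332 7.6438 0.0000 0.0000 0.0000
81.0799 72.9888 60.7726 42.3281 14.4800 0.0000 0.0000 0.0000 0.0000

Δt=0.19375  u=1.22875  d=0.81383  q=0.46790  discount=0.99209
step 8 (expiry): payoffs max(K−S,0) = 81.0799 72.9888 60.7726 42.3281 14.4800 0.0000 0.0000 0.0000 0.0000
step 7: (k=7,j=0): S=19.5004, (K−S)⁺=77.4496, hold=76.6825 ⇒ V=77.4496 exercise | (k=7,j=1): S=29.4424, (K−S)⁺=67.5076, hold=66.7405 ⇒ V=67.5076 exercise | (k=7,j=2): S=44.4531, (K−S)⁺=52.4969, hold=51.7298 ⇒ V=52.4969 exercise | (k=7,j=3): S=67.1168, (K−S)⁺=29.8332, hold=29.0661 ⇒ V=29.8332 exercise | (k=7,j=4): S=101.3353, (K−S)⁺=0.0000, hold=7.6438 ⇒ V=7.6438 continue | (k=7,j=5): S=152.9994, (K−S)⁺=0.0000, hold=0.0000 ⇒ V=0.0000 continue | (k=7,j=6): S=231.0036, (K−S)⁺=0.0000, hold=0.0000 ⇒ V=0.0000 continue | (k=7,j=7): S=348.7770, (K−S)⁺=0.0000, hold=0.0000 ⇒ V=0.0000 continue  boundary S*=67.1168
step 6: (k=6,j=0): S=23.9612, (K−S)⁺=72.9888, hold=72.2217 ⇒ V=72.9888 exercise | (k=6,j=1): S=36.1774, (K−S)⁺=60.7726, hold=60.0055 ⇒ V=60.7726 exercise | (k=6,j=2): S=54.6219, (K−S)⁺=42.3281, hold=41.5610 ⇒ V=42.3281 exercise | (k=6,j=3): S=82.4700, (K−S)⁺=14.4800, hold=19.2968 ⇒ V=19.2968 continue | (k=6,j=4): S=124.5160, (K−S)⁺=0.0000, hold=4.0351 ⇒ V=4.0351 continue | (k=6,j=5): S=187.9984, (K−S)⁺=0.0000, hold=0.0000 ⇒ V=0.0000 continue | (k=6,j=6): S=283.8464, (K−S)⁺=0.0000, hold=0.0000 ⇒ V=0.0000 continue  boundary S*=54.6219
step 5: (k=5,j=0): S=29.4424, (K−S)⁺=67.5076, hold=66.7405 ⇒ V=67.5076 exercise | (k=5,j=1): S=44.4531, (K−S)⁺=52.4969, hold=51.7298 ⇒ V=52.4969 exercise | (k=5,j=2): S=67.1168, (K−S)⁺=29.8332, hold=31.3020 ⇒ V=31.3020 continue | (k=5,j=3): S=101.3353, (K−S)⁺=0.0000, hold=12.0596 ⇒ V=12.0596 continue | (k=5,j=4): S=152.9994, (K−S)⁺=0.0000, hold=2.1301 ⇒ V=2.1301 continue | (k=5,j=5): S=231.0036, (K−S)⁺=0.0000, hold=0.0000 ⇒ V=0.0000 continue  boundary S*=44.4531
step 4: (k=4,j=0): S=36.1774, (K−S)⁺=60.7726, hold=60.0055 ⇒ V=60.7726 exercise | (k=4,j=1): S=54.6219, (K−S)⁺=42.3281, hold=42.2428 ⇒ V=42.3281 exercise | (k=4,j=2): S=82.4700, (K−S)⁺=14.4800, hold=22.1220 ⇒ V=22.1220 continue | (k=4,j=3): S=124.5160, (K−S)⁺=0.0000, hold=7.3549 ⇒ V=7.3549 continue | (k=4,j=4): S=187.9984, (K−S)⁺=0.0000, hold=1.1244 ⇒ V=1.1244 continue  boundary S*=54.6219
step 3: (k=3,j=0): S=44.4531, (K−S)⁺=52.4969, hold=51.7298 ⇒ V=52.4969 exercise | (k=3,j=1): S=67.1168, (K−S)⁺=29.8332, hold=32.6135 ⇒ V=32.6135 continue | (k=3,j=2): S=101.3353, (K−S)⁺=0.0000, hold=15.0921 ⇒ V=15.0921 continue | (k=3,j=3): S=152.9994, (K−S)⁺=0.0000, hold=4.4045 ⇒ V=4.4045 continue  boundary S*=44.4531
step 2: (k=2,j=0): S=54.6219, (K−S)⁺=42.3281, hold=42.8516 ⇒ V=42.8516 continue | (k=2,j=1): S=82.4700, (K−S)⁺=14.4800, hold=24.2220 ⇒ V=24.2220 continue | (k=2,j=2): S=124.5160, (K−S)⁺=0.0000, hold=10.0115 ⇒ V=10.0115 continue  boundary S*=-
step 1: (k=1,j=0): S=67.1168, (K−S)⁺=29.8332, hold=33.8647 ⇒ V=33.8647 continue | (k=1,j=1): S=101.3353, (K−S)⁺=0.0000, hold=17.4338 ⇒ V=17.4338 continue  boundary S*=-
step 0: (k=0,j=0): S=82.4700, (K−S)⁺=14.4800, hold=25.9695 ⇒ V=25.9695 continue  boundary S*=-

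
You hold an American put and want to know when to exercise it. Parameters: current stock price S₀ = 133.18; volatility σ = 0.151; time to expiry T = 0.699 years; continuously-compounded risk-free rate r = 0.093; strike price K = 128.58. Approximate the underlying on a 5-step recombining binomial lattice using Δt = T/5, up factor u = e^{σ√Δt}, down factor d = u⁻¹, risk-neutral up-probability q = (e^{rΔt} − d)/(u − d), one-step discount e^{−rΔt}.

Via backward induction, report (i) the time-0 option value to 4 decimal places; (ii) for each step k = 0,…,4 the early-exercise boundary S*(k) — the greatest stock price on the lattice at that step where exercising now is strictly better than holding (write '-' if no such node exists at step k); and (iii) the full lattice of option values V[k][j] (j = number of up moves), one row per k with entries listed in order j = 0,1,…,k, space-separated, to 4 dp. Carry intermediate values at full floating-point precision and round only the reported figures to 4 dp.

price = 2.4718
boundary = - - 118.9596 112.4294 118.9596
tree:
2.4718
4.9608 0.8780
9.6204 1.9846 0.1647
16.1506 4.4151 0.4190 0.0000
22.3223 9.6204 1.0657 0.0000 0.0000
28.1553 16.1506 2.7108 0.0000 0.0000 0.0000

Δt=0.13980, u=1.05808, d=0.94511, q=0.60172, disc=e^(-rΔt)=0.98708
k=5 terminal: V=max(K-S,0) → 28.1553 16.1506 2.7108 0.0000 0.0000 0.0000
k=4: j=0 S=106.2577 intr=22.3223 cont=20.6614 V=22.3223[EX]; j=1 S=118.9596 intr=9.6204 cont=7.9595 V=9.6204[EX]; j=2 S=133.1800 intr=0.0000 cont=1.0657 V=1.0657[hold]; j=3 S=149.1003 intr=0.0000 cont=0.0000 V=0.0000[hold]; j=4 S=166.9236 intr=0.0000 cont=0.0000 V=0.0000[hold]  S*(4)=118.9596
k=3: j=0 S=112.4294 intr=16.1506 cont=14.4897 V=16.1506[EX]; j=1 S=125.8692 intr=2.7108 cont=4.4151 V=4.4151[hold]; j=2 S=140.9155 intr=0.0000 cont=0.4190 V=0.4190[hold]; j=3 S=157.7604 intr=0.0000 cont=0.0000 V=0.0000[hold]  S*(3)=112.4294
k=2: j=0 S=118.9596 intr=9.6204 cont=8.9717 V=9.6204[EX]; j=1 S=133.1800 intr=0.0000 cont=1.9846 V=1.9846[hold]; j=2 S=149.1003 intr=0.0000 cont=0.1647 V=0.1647[hold]  S*(2)=118.9596
k=1: j=0 S=125.8692 intr=2.7108 cont=4.9608 V=4.9608[hold]; j=1 S=140.9155 intr=0.0000 cont=0.8780 V=0.8780[hold]  S*(1)=-
k=0: j=0 S=133.1800 intr=0.0000 cont=2.4718 V=2.4718[hold]  S*(0)=-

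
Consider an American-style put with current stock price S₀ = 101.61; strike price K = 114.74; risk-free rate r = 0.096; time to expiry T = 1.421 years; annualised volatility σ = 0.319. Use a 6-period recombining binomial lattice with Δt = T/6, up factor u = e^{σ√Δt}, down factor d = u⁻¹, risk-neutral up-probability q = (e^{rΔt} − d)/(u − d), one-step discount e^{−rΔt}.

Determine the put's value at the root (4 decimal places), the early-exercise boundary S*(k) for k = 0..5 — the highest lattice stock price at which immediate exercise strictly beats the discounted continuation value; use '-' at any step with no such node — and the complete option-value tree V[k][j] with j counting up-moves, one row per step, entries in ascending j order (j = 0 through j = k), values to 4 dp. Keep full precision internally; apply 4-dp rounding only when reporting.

Δt=0.23683  u=1.16794  d=0.85621  q=0.53504  discount=0.97752
step 6 (expiry): payoffs max(K−S,0) = 74.7078 60.1326 40.2507 13.1300 0.0000 0.0000 0.0000
step 5: (k=5,j=0): S=46.7553, (K−S)⁺=67.9847, hold=65.4054 ⇒ V=67.9847 exercise | (k=5,j=1): S=63.7783, (K−S)⁺=50.9617, hold=48.3824 ⇒ V=50.9617 exercise | (k=5,j=2): S=86.9992, (K−S)⁺=27.7408, hold=25.1615 ⇒ V=27.7408 exercise | (k=5,j=3): S=118.6746, (K−S)⁺=0.0000, hold=5.9677 ⇒ V=5.9677 continue | (k=5,j=4): S=161.8825, (K−S)⁺=0.0000, hold=0.0000 ⇒ V=0.0000 continue | (k=5,j=5): S=220.8220, (K−S)⁺=0.0000, hold=0.0000 ⇒ V=0.0000 continue  boundary S*=86.9992
step 4: (k=4,j=0): S=54.6074, (K−S)⁺=60.1326, hold=57.5533 ⇒ V=60.1326 exercise | (k=4,j=1): S=74.4893, (K−S)⁺=40.2507, hold=37.6714 ⇒ V=40.2507 exercise | (k=4,j=2): S=101.6100, (K−S)⁺=13.1300, hold=15.7297 ⇒ V=15.7297 continue | (k=4,j=3): S=138.6050, (K−S)⁺=0.0000, hold=2.7124 ⇒ V=2.7124 continue | (k=4,j=4): S=189.0694, (K−S)⁺=0.0000, hold=0.0000 ⇒ V=0.0000 continue  boundary S*=74.4893
step 3: (k=3,j=0): S=63.7783, (K−S)⁺=50.9617, hold=48.3824 ⇒ V=50.9617 exercise | (k=3,j=1): S=86.9992, (K−S)⁺=27.7408, hold=26.5212 ⇒ V=27.7408 exercise | (k=3,j=2): S=118.6746, (K−S)⁺=0.0000, hold=8.5679 ⇒ V=8.5679 continue | (k=3,j=3): S=161.8825, (K−S)⁺=0.0000, hold=1.2328 ⇒ V=1.2328 continue  boundary S*=86.9992
step 2: (k=2,j=0): S=74.4893, (K−S)⁺=40.2507, hold=37.6714 ⇒ V=40.2507 exercise | (k=2,j=1): S=101.6100, (K−S)⁺=13.1300, hold=17.0896 ⇒ V=17.0896 continue | (k=2,j=2): S=138.6050, (K−S)⁺=0.0000, hold=4.5390 ⇒ V=4.5390 continue  boundary S*=74.4893
step 1: (k=1,j=0): S=86.9992, (K−S)⁺=27.7408, hold=27.2324 ⇒ V=27.7408 exercise | (k=1,j=1): S=118.6746, (K−S)⁺=0.0000, hold=10.1414 ⇒ V=10.1414 continue  boundary S*=86.9992
step 0: (k=0,j=0): S=101.6100, (K−S)⁺=13.1300, hold=17.9125 ⇒ V=17.9125 continue  boundary S*=-

price = 17.9125
boundary = - 86.9992 74.4893 86.9992 74.4893 86.9992
tree:
17.9125
27.7408 10.1414
40.2507 17.0896 4.5390
50.9617 27.7408 8.5679 1.2328
60.1326 40.2507 15.7297 2.7124 0.0000
67.9847 50.9617 27.7408 5.9677 0.0000 0.0000
74.7078 60.1326 40.2507 13.1300 0.0000 0.0000 0.0000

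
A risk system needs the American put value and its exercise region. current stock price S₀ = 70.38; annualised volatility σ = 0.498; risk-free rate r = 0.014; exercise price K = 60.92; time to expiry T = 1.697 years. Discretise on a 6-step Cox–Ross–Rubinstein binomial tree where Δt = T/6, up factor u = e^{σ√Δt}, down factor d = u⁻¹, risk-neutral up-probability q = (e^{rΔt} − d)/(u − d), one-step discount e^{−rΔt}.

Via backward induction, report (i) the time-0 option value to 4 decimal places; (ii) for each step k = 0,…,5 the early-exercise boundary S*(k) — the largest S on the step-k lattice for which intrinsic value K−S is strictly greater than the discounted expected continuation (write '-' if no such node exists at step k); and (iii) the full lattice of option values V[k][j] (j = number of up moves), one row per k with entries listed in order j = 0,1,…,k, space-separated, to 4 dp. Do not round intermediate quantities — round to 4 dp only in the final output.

price = 12.0069
boundary = - - - - 24.3985 31.7969
tree:
12.0069
16.7885 6.0680
22.7225 9.4350 1.8646
29.5348 14.3118 3.3524 0.0000
36.5215 20.9647 6.0271 0.0000 0.0000
42.1984 29.1231 10.8358 0.0000 0.0000 0.0000
46.5545 36.5215 19.4813 0.0000 0.0000 0.0000 0.0000

params: Δt=0.28283 u=1.30323 d=0.76732 q=0.44158 e^(-rΔt)=0.99605
t_6 payoffs: 46.5545 36.5215 19.4813 0.0000 0.0000 0.0000 0.0000
t_5: node(5,0) S=18.7216 payoff=42.1984 vs cont=41.9577 → 42.1984 [stop]  node(5,1) S=31.7969 payoff=29.1231 vs cont=28.8824 → 29.1231 [stop]  node(5,2) S=54.0042 payoff=6.9158 vs cont=10.8358 → 10.8358 [wait]  node(5,3) S=91.7214 payoff=0.0000 vs cont=0.0000 → 0.0000 [wait]  node(5,4) S=155.7807 payoff=0.0000 vs cont=0.0000 → 0.0000 [wait]  node(5,5) S=264.5798 payoff=0.0000 vs cont=0.0000 → 0.0000 [wait]  ⇒ S*(5)=31.7969
t_4: node(4,0) S=24.3985 payoff=36.5215 vs cont=36.2807 → 36.5215 [stop]  node(4,1) S=41.4387 payoff=19.4813 vs cont=20.9647 → 20.9647 [wait]  node(4,2) S=70.3800 payoff=0.0000 vs cont=6.0271 → 6.0271 [wait]  node(4,3) S=119.5342 payoff=0.0000 vs cont=0.0000 → 0.0000 [wait]  node(4,4) S=203.0183 payoff=0.0000 vs cont=0.0000 → 0.0000 [wait]  ⇒ S*(4)=24.3985
t_3: node(3,0) S=31.7969 payoff=29.1231 vs cont=29.5348 → 29.5348 [wait]  node(3,1) S=54.0042 payoff=6.9158 vs cont=14.3118 → 14.3118 [wait]  node(3,2) S=91.7214 payoff=0.0000 vs cont=3.3524 → 3.3524 [wait]  node(3,3) S=155.7807 payoff=0.0000 vs cont=0.0000 → 0.0000 [wait]  ⇒ S*(3)=-
t_2: node(2,0) S=41.4387 payoff=19.4813 vs cont=22.7225 → 22.7225 [wait]  node(2,1) S=70.3800 payoff=0.0000 vs cont=9.4350 → 9.4350 [wait]  node(2,2) S=119.5342 payoff=0.0000 vs cont=1.8646 → 1.8646 [wait]  ⇒ S*(2)=-
t_1: node(1,0) S=54.0042 payoff=6.9158 vs cont=16.7885 → 16.7885 [wait]  node(1,1) S=91.7214 payoff=0.0000 vs cont=6.0680 → 6.0680 [wait]  ⇒ S*(1)=-
t_0: node(0,0) S=70.3800 payoff=0.0000 vs cont=12.0069 → 12.0069 [wait]  ⇒ S*(0)=-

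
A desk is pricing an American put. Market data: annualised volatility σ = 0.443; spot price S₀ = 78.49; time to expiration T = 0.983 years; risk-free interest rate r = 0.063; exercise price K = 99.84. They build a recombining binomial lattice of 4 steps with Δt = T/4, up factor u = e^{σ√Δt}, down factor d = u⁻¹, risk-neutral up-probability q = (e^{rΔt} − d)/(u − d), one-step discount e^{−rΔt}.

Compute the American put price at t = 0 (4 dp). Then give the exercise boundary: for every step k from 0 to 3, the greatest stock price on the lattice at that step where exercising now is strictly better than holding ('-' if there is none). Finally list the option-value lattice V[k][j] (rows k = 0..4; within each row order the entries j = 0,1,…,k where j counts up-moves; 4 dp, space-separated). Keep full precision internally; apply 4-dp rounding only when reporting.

price = 25.8941
boundary = - 63.0143 50.5899 63.0143
tree:
25.8941
36.8257 14.9188
49.2501 24.0019 5.5850
59.2247 36.8257 10.9197 0.0000
67.2328 49.2501 21.3500 0.0000 0.0000

Δt=0.24575, u=1.24559, d=0.80283, q=0.48056, disc=e^(-rΔt)=0.98464
k=4 terminal: V=max(K-S,0) → 67.2328 49.2501 21.3500 0.0000 0.0000
k=3: j=0 S=40.6153 intr=59.2247 cont=57.6909 V=59.2247[EX]; j=1 S=63.0143 intr=36.8257 cont=35.2918 V=36.8257[EX]; j=2 S=97.7663 intr=2.0737 cont=10.9197 V=10.9197[hold]; j=3 S=151.6839 intr=0.0000 cont=0.0000 V=0.0000[hold]  S*(3)=63.0143
k=2: j=0 S=50.5899 intr=49.2501 cont=47.7162 V=49.2501[EX]; j=1 S=78.4900 intr=21.3500 cont=24.0019 V=24.0019[hold]; j=2 S=121.7768 intr=0.0000 cont=5.5850 V=5.5850[hold]  S*(2)=50.5899
k=1: j=0 S=63.0143 intr=36.8257 cont=36.5466 V=36.8257[EX]; j=1 S=97.7663 intr=2.0737 cont=14.9188 V=14.9188[hold]  S*(1)=63.0143
k=0: j=0 S=78.4900 intr=21.3500 cont=25.8941 V=25.8941[hold]  S*(0)=-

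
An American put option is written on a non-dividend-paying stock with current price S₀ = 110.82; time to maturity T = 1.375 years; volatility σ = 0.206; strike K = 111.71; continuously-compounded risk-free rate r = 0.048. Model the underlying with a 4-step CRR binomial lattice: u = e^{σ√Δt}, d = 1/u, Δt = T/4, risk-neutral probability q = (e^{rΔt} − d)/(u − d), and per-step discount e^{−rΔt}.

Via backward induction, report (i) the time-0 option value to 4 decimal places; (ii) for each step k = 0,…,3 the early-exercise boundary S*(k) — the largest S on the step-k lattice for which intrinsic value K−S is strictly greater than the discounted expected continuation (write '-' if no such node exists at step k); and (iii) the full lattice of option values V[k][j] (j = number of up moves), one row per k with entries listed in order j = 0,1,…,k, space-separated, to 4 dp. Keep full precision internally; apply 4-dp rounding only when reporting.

Δt=0.34375  u=1.12837  d=0.88623  q=0.53855  discount=0.98364
step 4 (expiry): payoffs max(K−S,0) = 43.3496 24.6715 0.8900 0.0000 0.0000
step 3: (k=3,j=0): S=77.1362, (K−S)⁺=34.5738, hold=32.7457 ⇒ V=34.5738 exercise | (k=3,j=1): S=98.2121, (K−S)⁺=13.4979, hold=11.6698 ⇒ V=13.4979 exercise | (k=3,j=2): S=125.0465, (K−S)⁺=0.0000, hold=0.4040 ⇒ V=0.4040 continue | (k=3,j=3): S=159.2128, (K−S)⁺=0.0000, hold=0.0000 ⇒ V=0.0000 continue  boundary S*=98.2121
step 2: (k=2,j=0): S=87.0385, (K−S)⁺=24.6715, hold=22.8434 ⇒ V=24.6715 exercise | (k=2,j=1): S=110.8200, (K−S)⁺=0.8900, hold=6.3407 ⇒ V=6.3407 continue | (k=2,j=2): S=141.0993, (K−S)⁺=0.0000, hold=0.1834 ⇒ V=0.1834 continue  boundary S*=87.0385
step 1: (k=1,j=0): S=98.2121, (K−S)⁺=13.4979, hold=14.5573 ⇒ V=14.5573 continue | (k=1,j=1): S=125.0465, (K−S)⁺=0.0000, hold=2.9752 ⇒ V=2.9752 continue  boundary S*=-
step 0: (k=0,j=0): S=110.8200, (K−S)⁺=0.8900, hold=8.1836 ⇒ V=8.1836 continue  boundary S*=-

price = 8.1836
boundary = - - 87.0385 98.2121
tree:
8.1836
14.5573 2.9752
24.6715 6.3407 0.1834
34.5738 13.4979 0.4040 0.0000
43.3496 24.6715 0.8900 0.0000 0.0000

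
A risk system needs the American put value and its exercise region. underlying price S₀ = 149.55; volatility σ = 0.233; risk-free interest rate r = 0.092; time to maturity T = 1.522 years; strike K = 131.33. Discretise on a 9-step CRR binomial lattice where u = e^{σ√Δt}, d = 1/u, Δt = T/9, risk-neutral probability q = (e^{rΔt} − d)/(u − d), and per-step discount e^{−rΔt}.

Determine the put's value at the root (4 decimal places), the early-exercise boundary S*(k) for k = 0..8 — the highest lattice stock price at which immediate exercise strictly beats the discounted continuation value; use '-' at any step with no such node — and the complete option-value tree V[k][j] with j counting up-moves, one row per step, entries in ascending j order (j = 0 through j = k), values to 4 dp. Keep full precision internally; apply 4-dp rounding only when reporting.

price = 4.1313
boundary = - - - 112.1885 101.9378 112.1885 101.9378 112.1885 101.9378
tree:
4.1313
7.0962 1.8967
11.8499 3.5265 0.6577
19.1415 6.4017 1.3460 0.1304
29.3922 11.2803 2.7135 0.2996 0.0000
38.7062 19.1415 5.3643 0.6880 0.0000 0.0000
47.1692 29.3922 10.3273 1.5801 0.0000 0.0000 0.0000
54.8589 38.7062 19.1415 3.6289 0.0000 0.0000 0.0000 0.0000
61.8460 47.1692 29.3922 8.3344 0.0000 0.0000 0.0000 0.0000 0.0000
68.1948 54.8589 38.7062 19.1415 0.0000 0.0000 0.0000 0.0000 0.0000 0.0000

Δt=0.16911, u=1.10056, d=0.90863, q=0.55776, disc=e^(-rΔt)=0.98456
k=9 terminal: V=max(K-S,0) → 68.1948 54.8589 38.7062 19.1415 0.0000 0.0000 0.0000 0.0000 0.0000 0.0000
k=8: j=0 S=69.4840 intr=61.8460 cont=59.8186 V=61.8460[EX]; j=1 S=84.1608 intr=47.1692 cont=45.1417 V=47.1692[EX]; j=2 S=101.9378 intr=29.3922 cont=27.3647 V=29.3922[EX]; j=3 S=123.4699 intr=7.8601 cont=8.3344 V=8.3344[hold]; j=4 S=149.5500 intr=0.0000 cont=0.0000 V=0.0000[hold]; j=5 S=181.1390 intr=0.0000 cont=0.0000 V=0.0000[hold]; j=6 S=219.4004 intr=0.0000 cont=0.0000 V=0.0000[hold]; j=7 S=265.7436 intr=0.0000 cont=0.0000 V=0.0000[hold]; j=8 S=321.8758 intr=0.0000 cont=0.0000 V=0.0000[hold]  S*(8)=101.9378
k=7: j=0 S=76.4711 intr=54.8589 cont=52.8315 V=54.8589[EX]; j=1 S=92.6238 intr=38.7062 cont=36.6787 V=38.7062[EX]; j=2 S=112.1885 intr=19.1415 cont=17.3746 V=19.1415[EX]; j=3 S=135.8857 intr=0.0000 cont=3.6289 V=3.6289[hold]; j=4 S=164.5884 intr=0.0000 cont=0.0000 V=0.0000[hold]; j=5 S=199.3539 intr=0.0000 cont=0.0000 V=0.0000[hold]; j=6 S=241.4627 intr=0.0000 cont=0.0000 V=0.0000[hold]; j=7 S=292.4661 intr=0.0000 cont=0.0000 V=0.0000[hold]  S*(7)=112.1885
k=6: j=0 S=84.1608 intr=47.1692 cont=45.1417 V=47.1692[EX]; j=1 S=101.9378 intr=29.3922 cont=27.3647 V=29.3922[EX]; j=2 S=123.4699 intr=7.8601 cont=10.3273 V=10.3273[hold]; j=3 S=149.5500 intr=0.0000 cont=1.5801 V=1.5801[hold]; j=4 S=181.1390 intr=0.0000 cont=0.0000 V=0.0000[hold]; j=5 S=219.4004 intr=0.0000 cont=0.0000 V=0.0000[hold]; j=6 S=265.7436 intr=0.0000 cont=0.0000 V=0.0000[hold]  S*(6)=101.9378
k=5: j=0 S=92.6238 intr=38.7062 cont=36.6787 V=38.7062[EX]; j=1 S=112.1885 intr=19.1415 cont=18.4689 V=19.1415[EX]; j=2 S=135.8857 intr=0.0000 cont=5.3643 V=5.3643[hold]; j=3 S=164.5884 intr=0.0000 cont=0.6880 V=0.6880[hold]; j=4 S=199.3539 intr=0.0000 cont=0.0000 V=0.0000[hold]; j=5 S=241.4627 intr=0.0000 cont=0.0000 V=0.0000[hold]  S*(5)=112.1885
k=4: j=0 S=101.9378 intr=29.3922 cont=27.3647 V=29.3922[EX]; j=1 S=123.4699 intr=7.8601 cont=11.2803 V=11.2803[hold]; j=2 S=149.5500 intr=0.0000 cont=2.7135 V=2.7135[hold]; j=3 S=181.1390 intr=0.0000 cont=0.2996 V=0.2996[hold]; j=4 S=219.4004 intr=0.0000 cont=0.0000 V=0.0000[hold]  S*(4)=101.9378
k=3: j=0 S=112.1885 intr=19.1415 cont=18.9922 V=19.1415[EX]; j=1 S=135.8857 intr=0.0000 cont=6.4017 V=6.4017[hold]; j=2 S=164.5884 intr=0.0000 cont=1.3460 V=1.3460[hold]; j=3 S=199.3539 intr=0.0000 cont=0.1304 V=0.1304[hold]  S*(3)=112.1885
k=2: j=0 S=123.4699 intr=7.8601 cont=11.8499 V=11.8499[hold]; j=1 S=149.5500 intr=0.0000 cont=3.5265 V=3.5265[hold]; j=2 S=181.1390 intr=0.0000 cont=0.6577 V=0.6577[hold]  S*(2)=-
k=1: j=0 S=135.8857 intr=0.0000 cont=7.0962 V=7.0962[hold]; j=1 S=164.5884 intr=0.0000 cont=1.8967 V=1.8967[hold]  S*(1)=-
k=0: j=0 S=149.5500 intr=0.0000 cont=4.1313 V=4.1313[hold]  S*(0)=-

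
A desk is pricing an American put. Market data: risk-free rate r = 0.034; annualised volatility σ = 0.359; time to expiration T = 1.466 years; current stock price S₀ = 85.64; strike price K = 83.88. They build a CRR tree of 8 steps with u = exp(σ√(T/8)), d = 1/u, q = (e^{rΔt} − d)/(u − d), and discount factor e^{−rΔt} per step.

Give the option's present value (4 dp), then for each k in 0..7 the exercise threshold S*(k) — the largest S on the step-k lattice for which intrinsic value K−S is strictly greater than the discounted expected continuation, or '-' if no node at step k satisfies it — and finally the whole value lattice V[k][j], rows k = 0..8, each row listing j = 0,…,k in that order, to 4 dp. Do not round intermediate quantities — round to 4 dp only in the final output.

price = 11.7040
boundary = - - - 54.0070 46.3135 54.0070 62.9785 54.0070
tree:
11.7040
16.5483 6.6477
22.6552 10.1975 2.9176
29.8730 15.1893 4.9632 0.7563
37.5665 21.8056 8.2734 1.4688 0.0000
44.1640 29.8730 13.4152 2.8528 0.0000 0.0000
49.8217 37.5665 20.9015 5.5409 0.0000 0.0000 0.0000
54.6734 44.1640 29.8730 10.7616 0.0000 0.0000 0.0000 0.0000
58.8340 49.8217 37.5665 20.9015 0.0000 0.0000 0.0000 0.0000 0.0000

Δt=0.18325, u=1.16612, d=0.85755, q=0.48191, disc=e^(-rΔt)=0.99379
k=8 terminal: V=max(K-S,0) → 58.8340 49.8217 37.5665 20.9015 0.0000 0.0000 0.0000 0.0000 0.0000
k=7: j=0 S=29.2066 intr=54.6734 cont=54.1524 V=54.6734[EX]; j=1 S=39.7160 intr=44.1640 cont=43.6430 V=44.1640[EX]; j=2 S=54.0070 intr=29.8730 cont=29.3520 V=29.8730[EX]; j=3 S=73.4403 intr=10.4397 cont=10.7616 V=10.7616[hold]; j=4 S=99.8663 intr=0.0000 cont=0.0000 V=0.0000[hold]; j=5 S=135.8011 intr=0.0000 cont=0.0000 V=0.0000[hold]; j=6 S=184.6664 intr=0.0000 cont=0.0000 V=0.0000[hold]; j=7 S=251.1148 intr=0.0000 cont=0.0000 V=0.0000[hold]  S*(7)=54.0070
k=6: j=0 S=34.0583 intr=49.8217 cont=49.3007 V=49.8217[EX]; j=1 S=46.3135 intr=37.5665 cont=37.0455 V=37.5665[EX]; j=2 S=62.9785 intr=20.9015 cont=20.5347 V=20.9015[EX]; j=3 S=85.6400 intr=0.0000 cont=5.5409 V=5.5409[hold]; j=4 S=116.4558 intr=0.0000 cont=0.0000 V=0.0000[hold]; j=5 S=158.3600 intr=0.0000 cont=0.0000 V=0.0000[hold]; j=6 S=215.3427 intr=0.0000 cont=0.0000 V=0.0000[hold]  S*(6)=62.9785
k=5: j=0 S=39.7160 intr=44.1640 cont=43.6430 V=44.1640[EX]; j=1 S=54.0070 intr=29.8730 cont=29.3520 V=29.8730[EX]; j=2 S=73.4403 intr=10.4397 cont=13.4152 V=13.4152[hold]; j=3 S=99.8663 intr=0.0000 cont=2.8528 V=2.8528[hold]; j=4 S=135.8011 intr=0.0000 cont=0.0000 V=0.0000[hold]; j=5 S=184.6664 intr=0.0000 cont=0.0000 V=0.0000[hold]  S*(5)=54.0070
k=4: j=0 S=46.3135 intr=37.5665 cont=37.0455 V=37.5665[EX]; j=1 S=62.9785 intr=20.9015 cont=21.8056 V=21.8056[hold]; j=2 S=85.6400 intr=0.0000 cont=8.2734 V=8.2734[hold]; j=3 S=116.4558 intr=0.0000 cont=1.4688 V=1.4688[hold]; j=4 S=158.3600 intr=0.0000 cont=0.0000 V=0.0000[hold]  S*(4)=46.3135
k=3: j=0 S=54.0070 intr=29.8730 cont=29.7850 V=29.8730[EX]; j=1 S=73.4403 intr=10.4397 cont=15.1893 V=15.1893[hold]; j=2 S=99.8663 intr=0.0000 cont=4.9632 V=4.9632[hold]; j=3 S=135.8011 intr=0.0000 cont=0.7563 V=0.7563[hold]  S*(3)=54.0070
k=2: j=0 S=62.9785 intr=20.9015 cont=22.6552 V=22.6552[hold]; j=1 S=85.6400 intr=0.0000 cont=10.1975 V=10.1975[hold]; j=2 S=116.4558 intr=0.0000 cont=2.9176 V=2.9176[hold]  S*(2)=-
k=1: j=0 S=73.4403 intr=10.4397 cont=16.5483 V=16.5483[hold]; j=1 S=99.8663 intr=0.0000 cont=6.6477 V=6.6477[hold]  S*(1)=-
k=0: j=0 S=85.6400 intr=0.0000 cont=11.7040 V=11.7040[hold]  S*(0)=-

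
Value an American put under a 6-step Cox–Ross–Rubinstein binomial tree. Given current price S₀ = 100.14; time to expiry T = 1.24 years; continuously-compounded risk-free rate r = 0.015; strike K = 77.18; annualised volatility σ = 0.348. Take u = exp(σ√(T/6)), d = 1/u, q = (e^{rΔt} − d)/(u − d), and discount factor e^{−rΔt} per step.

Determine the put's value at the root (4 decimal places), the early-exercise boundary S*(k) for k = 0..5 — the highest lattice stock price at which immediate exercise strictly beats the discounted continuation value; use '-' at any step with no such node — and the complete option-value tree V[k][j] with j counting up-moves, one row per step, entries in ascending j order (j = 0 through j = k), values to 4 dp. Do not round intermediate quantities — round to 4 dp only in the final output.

Δt=0.20667, u=1.17140, d=0.85368, q=0.47030, disc=e^(-rΔt)=0.99690
k=6 terminal: V=max(K-S,0) → 38.4214 23.9960 4.2016 0.0000 0.0000 0.0000 0.0000
k=5: j=0 S=45.4019 intr=31.7781 cont=31.5392 V=31.7781[EX]; j=1 S=62.2999 intr=14.8801 cont=14.6412 V=14.8801[EX]; j=2 S=85.4872 intr=0.0000 cont=2.2187 V=2.2187[hold]; j=3 S=117.3044 intr=0.0000 cont=0.0000 V=0.0000[hold]; j=4 S=160.9635 intr=0.0000 cont=0.0000 V=0.0000[hold]; j=5 S=220.8721 intr=0.0000 cont=0.0000 V=0.0000[hold]  S*(5)=62.2999
k=4: j=0 S=53.1840 intr=23.9960 cont=23.7571 V=23.9960[EX]; j=1 S=72.9784 intr=4.2016 cont=8.8977 V=8.8977[hold]; j=2 S=100.1400 intr=0.0000 cont=1.1716 V=1.1716[hold]; j=3 S=137.4108 intr=0.0000 cont=0.0000 V=0.0000[hold]; j=4 S=188.5533 intr=0.0000 cont=0.0000 V=0.0000[hold]  S*(4)=53.1840
k=3: j=0 S=62.2999 intr=14.8801 cont=16.8429 V=16.8429[hold]; j=1 S=85.4872 intr=0.0000 cont=5.2478 V=5.2478[hold]; j=2 S=117.3044 intr=0.0000 cont=0.6187 V=0.6187[hold]; j=3 S=160.9635 intr=0.0000 cont=0.0000 V=0.0000[hold]  S*(3)=-
k=2: j=0 S=72.9784 intr=4.2016 cont=11.3545 V=11.3545[hold]; j=1 S=100.1400 intr=0.0000 cont=3.0612 V=3.0612[hold]; j=2 S=137.4108 intr=0.0000 cont=0.3267 V=0.3267[hold]  S*(2)=-
k=1: j=0 S=85.4872 intr=0.0000 cont=7.4310 V=7.4310[hold]; j=1 S=117.3044 intr=0.0000 cont=1.7697 V=1.7697[hold]  S*(1)=-
k=0: j=0 S=100.1400 intr=0.0000 cont=4.7537 V=4.7537[hold]  S*(0)=-

price = 4.7537
boundary = - - - - 53.1840 62.2999
tree:
4.7537
7.4310 1.7697
11.3545 3.0612 0.3267
16.8429 5.2478 0.6187 0.0000
23.9960 8.8977 1.1716 0.0000 0.0000
31.7781 14.8801 2.2187 0.0000 0.0000 0.0000
38.4214 23.9960 4.2016 0.0000 0.0000 0.0000 0.0000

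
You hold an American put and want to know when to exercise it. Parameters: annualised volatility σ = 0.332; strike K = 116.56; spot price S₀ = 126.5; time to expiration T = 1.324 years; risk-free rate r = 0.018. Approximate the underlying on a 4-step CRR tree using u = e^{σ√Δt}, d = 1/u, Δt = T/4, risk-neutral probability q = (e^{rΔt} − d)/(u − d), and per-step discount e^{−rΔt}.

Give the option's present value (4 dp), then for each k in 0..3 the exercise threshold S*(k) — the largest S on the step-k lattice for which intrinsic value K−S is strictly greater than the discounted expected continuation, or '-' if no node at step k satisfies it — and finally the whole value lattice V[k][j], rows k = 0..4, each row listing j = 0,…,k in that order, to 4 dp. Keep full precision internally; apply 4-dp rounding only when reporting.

Δt=0.33100, u=1.21047, d=0.82613, q=0.46794, disc=e^(-rΔt)=0.99406
k=4 terminal: V=max(K-S,0) → 57.6383 30.2258 0.0000 0.0000 0.0000
k=3: j=0 S=71.3229 intr=45.2371 cont=44.5447 V=45.2371[EX]; j=1 S=104.5049 intr=12.0551 cont=15.9864 V=15.9864[hold]; j=2 S=153.1244 intr=0.0000 cont=0.0000 V=0.0000[hold]; j=3 S=224.3634 intr=0.0000 cont=0.0000 V=0.0000[hold]  S*(3)=71.3229
k=2: j=0 S=86.3342 intr=30.2258 cont=31.3621 V=31.3621[hold]; j=1 S=126.5000 intr=0.0000 cont=8.4552 V=8.4552[hold]; j=2 S=185.3524 intr=0.0000 cont=0.0000 V=0.0000[hold]  S*(2)=-
k=1: j=0 S=104.5049 intr=12.0551 cont=20.5204 V=20.5204[hold]; j=1 S=153.1244 intr=0.0000 cont=4.4719 V=4.4719[hold]  S*(1)=-
k=0: j=0 S=126.5000 intr=0.0000 cont=12.9334 V=12.9334[hold]  S*(0)=-

price = 12.9334
boundary = - - - 71.3229
tree:
12.9334
20.5204 4.4719
31.3621 8.4552 0.0000
45.2371 15.9864 0.0000 0.0000
57.6383 30.2258 0.0000 0.0000 0.0000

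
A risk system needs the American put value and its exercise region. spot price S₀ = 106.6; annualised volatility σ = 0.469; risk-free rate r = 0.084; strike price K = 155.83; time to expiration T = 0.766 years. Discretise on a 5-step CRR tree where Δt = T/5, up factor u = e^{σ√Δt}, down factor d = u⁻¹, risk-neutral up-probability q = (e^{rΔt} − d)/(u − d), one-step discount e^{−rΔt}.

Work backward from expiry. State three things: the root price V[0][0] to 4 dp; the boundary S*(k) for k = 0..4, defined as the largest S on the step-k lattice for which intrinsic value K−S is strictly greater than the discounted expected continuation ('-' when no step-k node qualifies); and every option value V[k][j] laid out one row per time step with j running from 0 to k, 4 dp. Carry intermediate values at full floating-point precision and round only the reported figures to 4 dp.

params: Δt=0.15320 u=1.20150 d=0.83229 q=0.48932 e^(-rΔt)=0.98721
t_5 payoffs: 113.2565 94.3708 67.1075 27.7502 0.0000 0.0000
t_4: node(4,0) S=51.1521 payoff=104.6779 vs cont=102.6854 → 104.6779 [stop]  node(4,1) S=73.8431 payoff=81.9869 vs cont=79.9944 → 81.9869 [stop]  node(4,2) S=106.6000 payoff=49.2300 vs cont=47.2375 → 49.2300 [stop]  node(4,3) S=153.8878 payoff=1.9422 vs cont=13.9904 → 13.9904 [wait]  node(4,4) S=222.1526 payoff=0.0000 vs cont=0.0000 → 0.0000 [wait]  ⇒ S*(4)=106.6000
t_3: node(3,0) S=61.4592 payoff=94.3708 vs cont=92.3783 → 94.3708 [stop]  node(3,1) S=88.7225 payoff=67.1075 vs cont=65.1150 → 67.1075 [stop]  node(3,2) S=128.0798 payoff=27.7502 vs cont=31.5777 → 31.5777 [wait]  node(3,3) S=184.8961 payoff=0.0000 vs cont=7.0533 → 7.0533 [wait]  ⇒ S*(3)=88.7225
t_2: node(2,0) S=73.8431 payoff=81.9869 vs cont=79.9944 → 81.9869 [stop]  node(2,1) S=106.6000 payoff=49.2300 vs cont=49.0864 → 49.2300 [stop]  node(2,2) S=153.8878 payoff=1.9422 vs cont=19.3272 → 19.3272 [wait]  ⇒ S*(2)=106.6000
t_1: node(1,0) S=88.7225 payoff=67.1075 vs cont=65.1150 → 67.1075 [stop]  node(1,1) S=128.0798 payoff=27.7502 vs cont=34.1557 → 34.1557 [wait]  ⇒ S*(1)=88.7225
t_0: node(0,0) S=106.6000 payoff=49.2300 vs cont=50.3317 → 50.3317 [wait]  ⇒ S*(0)=-

price = 50.3317
boundary = - 88.7225 106.6000 88.7225 106.6000
tree:
50.3317
67.1075 34.1557
81.9869 49.2300 19.3272
94.3708 67.1075 31.5777 7.0533
104.6779 81.9869 49.2300 13.9904 0.0000
113.2565 94.3708 67.1075 27.7502 0.0000 0.0000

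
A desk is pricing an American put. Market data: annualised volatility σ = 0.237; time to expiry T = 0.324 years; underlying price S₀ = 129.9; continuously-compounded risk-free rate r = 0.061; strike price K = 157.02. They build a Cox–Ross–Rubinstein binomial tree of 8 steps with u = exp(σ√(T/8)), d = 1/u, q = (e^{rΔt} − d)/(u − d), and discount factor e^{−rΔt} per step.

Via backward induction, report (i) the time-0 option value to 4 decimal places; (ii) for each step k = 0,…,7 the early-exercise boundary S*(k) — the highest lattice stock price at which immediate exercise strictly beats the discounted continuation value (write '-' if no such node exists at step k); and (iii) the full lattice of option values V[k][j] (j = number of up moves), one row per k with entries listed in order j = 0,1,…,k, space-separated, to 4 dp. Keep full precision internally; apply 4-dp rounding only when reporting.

params: Δt=0.04050 u=1.04885 d=0.95342 q=0.51400 e^(-rΔt)=0.99753
t_8 payoffs: 68.3251 59.4478 49.6819 38.9386 27.1200 14.1185 0.0000 0.0000 0.0000
t_7: node(7,0) S=93.0277 payoff=63.9923 vs cont=63.6048 → 63.9923 [stop]  node(7,1) S=102.3387 payoff=54.6813 vs cont=54.2938 → 54.6813 [stop]  node(7,2) S=112.5817 payoff=44.4383 vs cont=44.0509 → 44.4383 [stop]  node(7,3) S=123.8498 payoff=33.1702 vs cont=32.7828 → 33.1702 [stop]  node(7,4) S=136.2458 payoff=20.7742 vs cont=20.3868 → 20.7742 [stop]  node(7,5) S=149.8824 payoff=7.1376 vs cont=6.8447 → 7.1376 [stop]  node(7,6) S=164.8839 payoff=0.0000 vs cont=0.0000 → 0.0000 [wait]  node(7,7) S=181.3869 payoff=0.0000 vs cont=0.0000 → 0.0000 [wait]  ⇒ S*(7)=149.8824
t_6: node(6,0) S=97.5722 payoff=59.4478 vs cont=59.0603 → 59.4478 [stop]  node(6,1) S=107.3381 payoff=49.6819 vs cont=49.2945 → 49.6819 [stop]  node(6,2) S=118.0814 payoff=38.9386 vs cont=38.5512 → 38.9386 [stop]  node(6,3) S=129.9000 payoff=27.1200 vs cont=26.7326 → 27.1200 [stop]  node(6,4) S=142.9015 payoff=14.1185 vs cont=13.7311 → 14.1185 [stop]  node(6,5) S=157.2043 payoff=0.0000 vs cont=3.4603 → 3.4603 [wait]  node(6,6) S=172.9386 payoff=0.0000 vs cont=0.0000 → 0.0000 [wait]  ⇒ S*(6)=142.9015
t_5: node(5,0) S=102.3387 payoff=54.6813 vs cont=54.2938 → 54.6813 [stop]  node(5,1) S=112.5817 payoff=44.4383 vs cont=44.0509 → 44.4383 [stop]  node(5,2) S=123.8498 payoff=33.1702 vs cont=32.7828 → 33.1702 [stop]  node(5,3) S=136.2458 payoff=20.7742 vs cont=20.3868 → 20.7742 [stop]  node(5,4) S=149.8824 payoff=7.1376 vs cont=8.6189 → 8.6189 [wait]  node(5,5) S=164.8839 payoff=0.0000 vs cont=1.6776 → 1.6776 [wait]  ⇒ S*(5)=136.2458
t_4: node(4,0) S=107.3381 payoff=49.6819 vs cont=49.2945 → 49.6819 [stop]  node(4,1) S=118.0814 payoff=38.9386 vs cont=38.5512 → 38.9386 [stop]  node(4,2) S=129.9000 payoff=27.1200 vs cont=26.7326 → 27.1200 [stop]  node(4,3) S=142.9015 payoff=14.1185 vs cont=14.4906 → 14.4906 [wait]  node(4,4) S=157.2043 payoff=0.0000 vs cont=5.0386 → 5.0386 [wait]  ⇒ S*(4)=129.9000
t_3: node(3,0) S=112.5817 payoff=44.4383 vs cont=44.0509 → 44.4383 [stop]  node(3,1) S=123.8498 payoff=33.1702 vs cont=32.7828 → 33.1702 [stop]  node(3,2) S=136.2458 payoff=20.7742 vs cont=20.5776 → 20.7742 [stop]  node(3,3) S=149.8824 payoff=7.1376 vs cont=9.6085 → 9.6085 [wait]  ⇒ S*(3)=136.2458
t_2: node(2,0) S=118.0814 payoff=38.9386 vs cont=38.5512 → 38.9386 [stop]  node(2,1) S=129.9000 payoff=27.1200 vs cont=26.7326 → 27.1200 [stop]  node(2,2) S=142.9015 payoff=14.1185 vs cont=14.9980 → 14.9980 [wait]  ⇒ S*(2)=129.9000
t_1: node(1,0) S=123.8498 payoff=33.1702 vs cont=32.7828 → 33.1702 [stop]  node(1,1) S=136.2458 payoff=20.7742 vs cont=20.8377 → 20.8377 [wait]  ⇒ S*(1)=123.8498
t_0: node(0,0) S=129.9000 payoff=27.1200 vs cont=26.7651 → 27.1200 [stop]  ⇒ S*(0)=129.9000

price = 27.1200
boundary = 129.9000 123.8498 129.9000 136.2458 129.9000 136.2458 142.9015 149.8824
tree:
27.1200
33.1702 20.8377
38.9386 27.1200 14.9980
44.4383 33.1702 20.7742 9.6085
49.6819 38.9386 27.1200 14.4906 5.0386
54.6813 44.4383 33.1702 20.7742 8.6189 1.6776
59.4478 49.6819 38.9386 27.1200 14.1185 3.4603 0.0000
63.9923 54.6813 44.4383 33.1702 20.7742 7.1376 0.0000 0.0000
68.3251 59.4478 49.6819 38.9386 27.1200 14.1185 0.0000 0.0000 0.0000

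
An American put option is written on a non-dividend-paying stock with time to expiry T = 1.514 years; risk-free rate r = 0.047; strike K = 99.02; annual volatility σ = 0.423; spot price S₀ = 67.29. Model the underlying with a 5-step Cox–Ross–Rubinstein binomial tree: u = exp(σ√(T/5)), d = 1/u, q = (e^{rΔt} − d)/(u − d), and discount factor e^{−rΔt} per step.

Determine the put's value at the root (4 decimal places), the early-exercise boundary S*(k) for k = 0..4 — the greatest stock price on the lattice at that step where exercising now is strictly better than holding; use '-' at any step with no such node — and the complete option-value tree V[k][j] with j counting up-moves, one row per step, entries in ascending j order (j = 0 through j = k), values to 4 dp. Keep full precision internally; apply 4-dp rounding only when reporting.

price = 34.4015
boundary = - 53.3165 42.2448 53.3165 67.2900
tree:
34.4015
45.7035 22.8316
56.7752 33.0417 12.1293
65.5478 45.7035 19.9129 3.8106
72.4986 56.7752 31.7300 7.3285 0.0000
78.0061 65.5478 45.7035 14.0943 0.0000 0.0000

Δt=0.30280, u=1.26209, d=0.79234, q=0.47258, disc=e^(-rΔt)=0.98587
k=5 terminal: V=max(K-S,0) → 78.0061 65.5478 45.7035 14.0943 0.0000 0.0000
k=4: j=0 S=26.5214 intr=72.4986 cont=71.0994 V=72.4986[EX]; j=1 S=42.2448 intr=56.7752 cont=55.3760 V=56.7752[EX]; j=2 S=67.2900 intr=31.7300 cont=30.3308 V=31.7300[EX]; j=3 S=107.1835 intr=0.0000 cont=7.3285 V=7.3285[hold]; j=4 S=170.7282 intr=0.0000 cont=0.0000 V=0.0000[hold]  S*(4)=67.2900
k=3: j=0 S=33.4722 intr=65.5478 cont=64.1486 V=65.5478[EX]; j=1 S=53.3165 intr=45.7035 cont=44.3042 V=45.7035[EX]; j=2 S=84.9257 intr=14.0943 cont=19.9129 V=19.9129[hold]; j=3 S=135.2747 intr=0.0000 cont=3.8106 V=3.8106[hold]  S*(3)=53.3165
k=2: j=0 S=42.2448 intr=56.7752 cont=55.3760 V=56.7752[EX]; j=1 S=67.2900 intr=31.7300 cont=33.0417 V=33.0417[hold]; j=2 S=107.1835 intr=0.0000 cont=12.1293 V=12.1293[hold]  S*(2)=42.2448
k=1: j=0 S=53.3165 intr=45.7035 cont=44.9154 V=45.7035[EX]; j=1 S=84.9257 intr=14.0943 cont=22.8316 V=22.8316[hold]  S*(1)=53.3165
k=0: j=0 S=67.2900 intr=31.7300 cont=34.4015 V=34.4015[hold]  S*(0)=-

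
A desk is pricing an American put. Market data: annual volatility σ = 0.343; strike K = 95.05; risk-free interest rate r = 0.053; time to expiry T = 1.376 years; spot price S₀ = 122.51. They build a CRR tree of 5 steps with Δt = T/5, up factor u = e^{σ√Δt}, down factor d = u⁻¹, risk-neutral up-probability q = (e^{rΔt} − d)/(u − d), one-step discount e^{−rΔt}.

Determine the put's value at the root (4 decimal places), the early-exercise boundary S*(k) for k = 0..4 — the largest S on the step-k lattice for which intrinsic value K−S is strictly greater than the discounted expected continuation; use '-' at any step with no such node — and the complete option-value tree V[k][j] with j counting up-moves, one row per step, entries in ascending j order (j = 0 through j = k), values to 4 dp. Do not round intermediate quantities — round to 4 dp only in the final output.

params: Δt=0.27520 u=1.19714 d=0.83532 q=0.49574 e^(-rΔt)=0.98552
t_5 payoffs: 45.2252 23.6438 0.0000 0.0000 0.0000 0.0000
t_4: node(4,0) S=59.6473 payoff=35.4027 vs cont=34.0264 → 35.4027 [stop]  node(4,1) S=85.4832 payoff=9.5668 vs cont=11.7499 → 11.7499 [wait]  node(4,2) S=122.5100 payoff=0.0000 vs cont=0.0000 → 0.0000 [wait]  node(4,3) S=175.5748 payoff=0.0000 vs cont=0.0000 → 0.0000 [wait]  node(4,4) S=251.6243 payoff=0.0000 vs cont=0.0000 → 0.0000 [wait]  ⇒ S*(4)=59.6473
t_3: node(3,0) S=71.4062 payoff=23.6438 vs cont=23.3341 → 23.6438 [stop]  node(3,1) S=102.3355 payoff=0.0000 vs cont=5.8392 → 5.8392 [wait]  node(3,2) S=146.6617 payoff=0.0000 vs cont=0.0000 → 0.0000 [wait]  node(3,3) S=210.1877 payoff=0.0000 vs cont=0.0000 → 0.0000 [wait]  ⇒ S*(3)=71.4062
t_2: node(2,0) S=85.4832 payoff=9.5668 vs cont=14.6027 → 14.6027 [wait]  node(2,1) S=122.5100 payoff=0.0000 vs cont=2.9018 → 2.9018 [wait]  node(2,2) S=175.5748 payoff=0.0000 vs cont=0.0000 → 0.0000 [wait]  ⇒ S*(2)=-
t_1: node(1,0) S=102.3355 payoff=0.0000 vs cont=8.6746 → 8.6746 [wait]  node(1,1) S=146.6617 payoff=0.0000 vs cont=1.4421 → 1.4421 [wait]  ⇒ S*(1)=-
t_0: node(0,0) S=122.5100 payoff=0.0000 vs cont=5.0154 → 5.0154 [wait]  ⇒ S*(0)=-

price = 5.0154
boundary = - - - 71.4062 59.6473
tree:
5.0154
8.6746 1.4421
14.6027 2.9018 0.0000
23.6438 5.8392 0.0000 0.0000
35.4027 11.7499 0.0000 0.0000 0.0000
45.2252 23.6438 0.0000 0.0000 0.0000 0.0000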